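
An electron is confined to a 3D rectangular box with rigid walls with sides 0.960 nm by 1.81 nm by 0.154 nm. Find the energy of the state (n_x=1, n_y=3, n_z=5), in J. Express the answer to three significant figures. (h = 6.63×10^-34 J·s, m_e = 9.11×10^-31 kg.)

E = 6.38×10^-17 J

For a 3D rectangular well E = (h²/8m_e)·Σ n_i²/L_i² = (6.63×10^-34)²/(8·9.11×10^-31) · [1²/(0.960 nm)² + 3²/(1.81 nm)² + 5²/(0.154 nm)²].
Evaluating gives E = 6.38×10^-17 J.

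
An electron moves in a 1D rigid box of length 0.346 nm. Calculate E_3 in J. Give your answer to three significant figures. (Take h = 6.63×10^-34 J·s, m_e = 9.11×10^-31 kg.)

E_3 = 4.53×10^-18 J

For an infinite well E_n = n²h²/(8m_eL²), so E_1 = h²/(8m_eL²) = (6.63×10^-34)²/(8·9.11×10^-31·(3.46×10^-10 m)²) = 5.038×10^-19 J.
Then E_3 = 3²·E_1 = 9·5.038×10^-19 J = 4.53×10^-18 J.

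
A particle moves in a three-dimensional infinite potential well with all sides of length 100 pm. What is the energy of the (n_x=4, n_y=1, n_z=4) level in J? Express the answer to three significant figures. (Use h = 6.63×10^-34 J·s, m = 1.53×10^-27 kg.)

For a 3D rectangular well E = (h²/8m)·Σ n_i²/L_i² = (6.63×10^-34)²/(8·1.53×10^-27) · [4²/(100 pm)² + 1²/(100 pm)² + 4²/(100 pm)²].
Evaluating gives E = 1.19×10^-19 J.

E = 1.19×10^-19 J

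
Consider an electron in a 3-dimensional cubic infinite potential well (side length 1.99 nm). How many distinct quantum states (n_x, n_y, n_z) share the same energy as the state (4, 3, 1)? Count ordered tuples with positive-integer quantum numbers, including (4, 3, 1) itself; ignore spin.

degeneracy = 6

The level has n_x² + n_y² + n_z² = 26. The ordered positive-integer solutions are (1, 3, 4), (1, 4, 3), (3, 1, 4), (3, 4, 1), (4, 1, 3), (4, 3, 1).
That gives 6 states.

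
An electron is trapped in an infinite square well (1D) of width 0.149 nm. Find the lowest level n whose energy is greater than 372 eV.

n = 5

E_1 = h²/(8m_eL²) = 2.714×10^-18 J = 16.94 eV.
Need n² > 372/16.94 = 21.96, i.e. n > 4.686.
The smallest integer satisfying this is n = 5.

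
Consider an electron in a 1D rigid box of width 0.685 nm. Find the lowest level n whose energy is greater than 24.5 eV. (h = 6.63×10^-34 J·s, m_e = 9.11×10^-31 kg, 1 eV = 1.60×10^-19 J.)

E_1 = h²/(8m_eL²) = 1.285×10^-19 J = 0.8031 eV.
Need n² > 24.5/0.8031 = 30.51, i.e. n > 5.524.
The smallest integer satisfying this is n = 6.

n = 6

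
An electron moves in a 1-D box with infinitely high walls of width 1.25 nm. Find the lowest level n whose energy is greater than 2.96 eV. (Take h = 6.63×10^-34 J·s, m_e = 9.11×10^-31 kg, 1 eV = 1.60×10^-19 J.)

n = 4

E_1 = h²/(8m_eL²) = 3.860×10^-20 J = 0.2413 eV.
Need n² > 2.96/0.2413 = 12.27, i.e. n > 3.503.
The smallest integer satisfying this is n = 4.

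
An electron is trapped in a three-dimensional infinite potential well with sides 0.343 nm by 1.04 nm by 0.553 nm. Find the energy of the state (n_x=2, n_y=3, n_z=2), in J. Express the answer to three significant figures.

For a 3D rectangular well E = (h²/8m_e)·Σ n_i²/L_i² = (6.626×10^-34)²/(8·9.109×10^-31) · [2²/(0.343 nm)² + 3²/(1.04 nm)² + 2²/(0.553 nm)²].
Evaluating gives E = 3.34×10^-18 J.

E = 3.34×10^-18 J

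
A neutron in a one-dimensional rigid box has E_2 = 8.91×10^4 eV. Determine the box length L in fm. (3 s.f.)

L = 95.8 fm

From E_n = n²h²/(8m_nL²), L = n·h/√(8m_nE_n).
E_2 = 8.91×10^4 eV = 1.427×10^-14 J, so L = 2·6.626×10^-34/√(8·1.675×10^-27·1.427×10^-14) = 9.58×10^-14 m = 95.8 fm.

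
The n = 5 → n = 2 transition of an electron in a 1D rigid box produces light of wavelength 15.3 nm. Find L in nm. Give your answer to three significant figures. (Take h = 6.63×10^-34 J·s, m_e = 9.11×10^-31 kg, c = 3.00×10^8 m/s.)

The photon carries ΔE = hc/λ = 6.63×10^-34·3.00×10^8/1.53×10^-8 m = 1.300×10^-17 J.
Since ΔE = (5² − 2²)E_1, E_1 = 6.190×10^-19 J, and L = h/√(8m_eE_1) = 3.12×10^-10 m = 0.312 nm.

L = 0.312 nm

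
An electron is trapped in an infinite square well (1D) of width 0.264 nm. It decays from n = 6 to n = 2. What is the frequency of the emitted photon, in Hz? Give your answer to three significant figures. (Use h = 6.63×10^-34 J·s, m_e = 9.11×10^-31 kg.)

f = 4.18×10^16 Hz

E_1 = h²/(8m_eL²) = 8.654×10^-19 J and ΔE = (6² − 2²)E_1 = 2.769×10^-17 J.
f = ΔE/h = 2.769×10^-17/6.63×10^-34 = 4.18×10^16 Hz.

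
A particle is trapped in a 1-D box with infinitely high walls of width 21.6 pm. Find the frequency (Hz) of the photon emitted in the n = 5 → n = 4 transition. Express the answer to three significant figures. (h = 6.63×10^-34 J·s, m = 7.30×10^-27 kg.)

E_1 = h²/(8mL²) = 1.613×10^-20 J and ΔE = (5² − 4²)E_1 = 1.452×10^-19 J.
f = ΔE/h = 1.452×10^-19/6.63×10^-34 = 2.19×10^14 Hz.

f = 2.19×10^14 Hz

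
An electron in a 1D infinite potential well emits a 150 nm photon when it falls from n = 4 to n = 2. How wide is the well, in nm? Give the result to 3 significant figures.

L = 0.739 nm

The photon carries ΔE = hc/λ = 6.626×10^-34·2.998×10^8/1.50×10^-7 m = 1.324×10^-18 J.
Since ΔE = (4² − 2²)E_1, E_1 = 1.103×10^-19 J, and L = h/√(8m_eE_1) = 7.39×10^-10 m = 0.739 nm.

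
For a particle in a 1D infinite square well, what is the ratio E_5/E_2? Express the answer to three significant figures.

E_n ∝ n², so E_5/E_2 = 5²/2² = 25/4 = 6.25.

6.25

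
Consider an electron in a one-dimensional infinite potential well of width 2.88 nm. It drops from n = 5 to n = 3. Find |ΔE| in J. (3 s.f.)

|ΔE| = 1.16×10^-19 J

E_1 = h²/(8m_eL²) = 7.264×10^-21 J.
|ΔE| = |5² − 3²|·E_1 = 16·7.264×10^-21 J = 1.16×10^-19 J.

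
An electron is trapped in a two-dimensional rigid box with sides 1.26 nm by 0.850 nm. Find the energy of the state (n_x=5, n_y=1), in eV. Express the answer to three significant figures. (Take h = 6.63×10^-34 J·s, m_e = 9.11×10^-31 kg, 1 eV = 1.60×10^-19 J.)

E = 6.46 eV

For a 2D rectangular well E = (h²/8m_e)·Σ n_i²/L_i² = (6.63×10^-34)²/(8·9.11×10^-31) · [5²/(1.26 nm)² + 1²/(0.850 nm)²].
Evaluating gives E = 1.033×10^-18 J = 6.46 eV.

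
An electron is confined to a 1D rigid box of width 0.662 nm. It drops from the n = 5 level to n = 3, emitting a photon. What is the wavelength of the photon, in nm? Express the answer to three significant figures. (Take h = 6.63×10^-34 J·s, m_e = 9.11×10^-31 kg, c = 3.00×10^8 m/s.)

E_1 = h²/(8m_eL²) = 1.376×10^-19 J, so ΔE = (5² − 3²)E_1 = 2.202×10^-18 J.
λ = hc/ΔE = (6.63×10^-34·3.00×10^8)/2.202×10^-18 = 9.03×10^-8 m = 90.3 nm.

λ = 90.3 nm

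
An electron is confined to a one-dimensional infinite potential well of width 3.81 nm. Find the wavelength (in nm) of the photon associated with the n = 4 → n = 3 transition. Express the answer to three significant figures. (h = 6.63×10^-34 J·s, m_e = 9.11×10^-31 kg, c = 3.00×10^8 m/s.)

λ = 6.84×10^3 nm

E_1 = h²/(8m_eL²) = 4.155×10^-21 J, so ΔE = (4² − 3²)E_1 = 2.908×10^-20 J.
λ = hc/ΔE = (6.63×10^-34·3.00×10^8)/2.908×10^-20 = 6.84×10^-6 m = 6.84×10^3 nm.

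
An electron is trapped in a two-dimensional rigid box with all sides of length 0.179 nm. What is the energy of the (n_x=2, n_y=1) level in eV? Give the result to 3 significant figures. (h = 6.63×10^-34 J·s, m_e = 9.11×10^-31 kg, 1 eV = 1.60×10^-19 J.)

For a 2D rectangular well E = (h²/8m_e)·Σ n_i²/L_i² = (6.63×10^-34)²/(8·9.11×10^-31) · [2²/(0.179 nm)² + 1²/(0.179 nm)²].
Evaluating gives E = 9.412×10^-18 J = 58.8 eV.

E = 58.8 eV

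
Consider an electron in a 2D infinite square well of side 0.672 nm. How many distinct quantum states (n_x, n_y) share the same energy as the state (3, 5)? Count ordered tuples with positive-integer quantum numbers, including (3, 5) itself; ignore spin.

degeneracy = 2

The level has n_x² + n_y² = 34. The ordered positive-integer solutions are (3, 5), (5, 3).
That gives 2 states.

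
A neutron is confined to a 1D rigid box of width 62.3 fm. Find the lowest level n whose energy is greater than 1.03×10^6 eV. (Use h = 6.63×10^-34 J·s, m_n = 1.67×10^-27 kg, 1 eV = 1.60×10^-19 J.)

E_1 = h²/(8m_nL²) = 8.477×10^-15 J = 5.298×10^4 eV.
Need n² > 1.03×10^6/5.298×10^4 = 19.44, i.e. n > 4.409.
The smallest integer satisfying this is n = 5.

n = 5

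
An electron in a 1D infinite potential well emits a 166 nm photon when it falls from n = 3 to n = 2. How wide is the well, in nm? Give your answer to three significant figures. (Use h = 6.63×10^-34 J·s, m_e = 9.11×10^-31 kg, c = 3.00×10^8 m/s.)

L = 0.502 nm

The photon carries ΔE = hc/λ = 6.63×10^-34·3.00×10^8/1.66×10^-7 m = 1.198×10^-18 J.
Since ΔE = (3² − 2²)E_1, E_1 = 2.396×10^-19 J, and L = h/√(8m_eE_1) = 5.02×10^-10 m = 0.502 nm.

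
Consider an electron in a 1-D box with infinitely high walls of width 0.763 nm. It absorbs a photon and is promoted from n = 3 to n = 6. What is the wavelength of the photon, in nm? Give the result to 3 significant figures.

E_1 = h²/(8m_eL²) = 1.035×10^-19 J, so ΔE = (6² − 3²)E_1 = 2.795×10^-18 J.
λ = hc/ΔE = (6.626×10^-34·2.998×10^8)/2.795×10^-18 = 7.11×10^-8 m = 71.1 nm.

λ = 71.1 nm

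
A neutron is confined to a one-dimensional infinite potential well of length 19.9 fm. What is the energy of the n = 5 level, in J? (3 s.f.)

For an infinite well E_n = n²h²/(8m_nL²), so E_1 = h²/(8m_nL²) = (6.626×10^-34)²/(8·1.675×10^-27·(1.99×10^-14 m)²) = 8.274×10^-14 J.
Then E_5 = 5²·E_1 = 25·8.274×10^-14 J = 2.07×10^-12 J.

E_5 = 2.07×10^-12 J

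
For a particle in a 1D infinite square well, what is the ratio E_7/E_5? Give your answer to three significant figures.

1.96

E_n ∝ n², so E_7/E_5 = 7²/5² = 49/25 = 1.96.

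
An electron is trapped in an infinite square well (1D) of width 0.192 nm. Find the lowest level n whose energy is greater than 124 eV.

n = 4

E_1 = h²/(8m_eL²) = 1.634×10^-18 J = 10.20 eV.
Need n² > 124/10.20 = 12.16, i.e. n > 3.487.
The smallest integer satisfying this is n = 4.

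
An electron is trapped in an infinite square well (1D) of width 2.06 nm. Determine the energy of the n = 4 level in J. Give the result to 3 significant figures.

For an infinite well E_n = n²h²/(8m_eL²), so E_1 = h²/(8m_eL²) = (6.626×10^-34)²/(8·9.109×10^-31·(2.06×10^-9 m)²) = 1.420×10^-20 J.
Then E_4 = 4²·E_1 = 16·1.420×10^-20 J = 2.27×10^-19 J.

E_4 = 2.27×10^-19 J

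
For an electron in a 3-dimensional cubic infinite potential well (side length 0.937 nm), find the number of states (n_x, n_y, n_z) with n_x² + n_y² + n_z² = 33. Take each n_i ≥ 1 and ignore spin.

The level has n_x² + n_y² + n_z² = 33. The ordered positive-integer solutions are (1, 4, 4), (2, 2, 5), (2, 5, 2), (4, 1, 4), (4, 4, 1), (5, 2, 2).
That gives 6 states.

degeneracy = 6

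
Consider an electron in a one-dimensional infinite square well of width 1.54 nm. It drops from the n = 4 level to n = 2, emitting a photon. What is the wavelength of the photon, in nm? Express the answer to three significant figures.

E_1 = h²/(8m_eL²) = 2.540×10^-20 J, so ΔE = (4² − 2²)E_1 = 3.048×10^-19 J.
λ = hc/ΔE = (6.626×10^-34·2.998×10^8)/3.048×10^-19 = 6.52×10^-7 m = 652 nm.

λ = 652 nm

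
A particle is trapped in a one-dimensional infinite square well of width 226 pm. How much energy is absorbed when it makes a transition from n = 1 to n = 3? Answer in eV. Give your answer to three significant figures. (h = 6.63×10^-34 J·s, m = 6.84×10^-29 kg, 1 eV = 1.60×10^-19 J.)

|ΔE| = 0.786 eV

E_1 = h²/(8mL²) = 1.573×10^-20 J.
|ΔE| = |1² − 3²|·E_1 = 8·1.573×10^-20 J = 1.258×10^-19 J = 0.786 eV.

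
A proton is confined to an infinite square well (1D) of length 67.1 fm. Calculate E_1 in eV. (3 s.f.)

E_1 = 4.55×10^4 eV

For an infinite well E_n = n²h²/(8m_pL²), so E_1 = h²/(8m_pL²) = (6.626×10^-34)²/(8·1.673×10^-27·(6.71×10^-14 m)²) = 7.286×10^-15 J.
Converting, E_1 = 7.286×10^-15 J / (1.602×10^-19 J/eV) = 4.55×10^4 eV.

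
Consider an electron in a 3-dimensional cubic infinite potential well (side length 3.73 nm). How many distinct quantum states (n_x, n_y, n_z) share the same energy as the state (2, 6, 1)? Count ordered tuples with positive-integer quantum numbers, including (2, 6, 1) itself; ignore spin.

The level has n_x² + n_y² + n_z² = 41. The ordered positive-integer solutions are (1, 2, 6), (1, 6, 2), (2, 1, 6), (2, 6, 1), (3, 4, 4), (4, 3, 4), (4, 4, 3), (6, 1, 2), (6, 2, 1).
That gives 9 states.

degeneracy = 9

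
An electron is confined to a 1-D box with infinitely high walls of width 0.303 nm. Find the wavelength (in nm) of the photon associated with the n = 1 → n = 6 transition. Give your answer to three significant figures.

λ = 8.65 nm

E_1 = h²/(8m_eL²) = 6.562×10^-19 J, so ΔE = (6² − 1²)E_1 = 2.297×10^-17 J.
λ = hc/ΔE = (6.626×10^-34·2.998×10^8)/2.297×10^-17 = 8.65×10^-9 m = 8.65 nm.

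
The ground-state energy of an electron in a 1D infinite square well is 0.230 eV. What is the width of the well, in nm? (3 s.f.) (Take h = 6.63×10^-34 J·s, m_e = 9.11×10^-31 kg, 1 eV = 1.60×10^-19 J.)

From E_n = n²h²/(8m_eL²), L = n·h/√(8m_eE_n).
E_1 = 0.230 eV = 3.680×10^-20 J, so L = 1·6.63×10^-34/√(8·9.11×10^-31·3.680×10^-20) = 1.28×10^-9 m = 1.28 nm.

L = 1.28 nm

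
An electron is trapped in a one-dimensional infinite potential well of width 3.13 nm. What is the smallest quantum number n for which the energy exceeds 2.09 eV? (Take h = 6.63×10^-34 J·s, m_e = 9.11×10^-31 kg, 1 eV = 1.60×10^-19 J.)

E_1 = h²/(8m_eL²) = 6.156×10^-21 J = 0.03848 eV.
Need n² > 2.09/0.03848 = 54.31, i.e. n > 7.370.
The smallest integer satisfying this is n = 8.

n = 8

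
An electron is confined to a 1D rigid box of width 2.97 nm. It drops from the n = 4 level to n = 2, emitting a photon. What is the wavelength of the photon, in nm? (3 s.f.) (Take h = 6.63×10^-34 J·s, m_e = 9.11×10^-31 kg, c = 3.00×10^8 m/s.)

E_1 = h²/(8m_eL²) = 6.838×10^-21 J, so ΔE = (4² − 2²)E_1 = 8.206×10^-20 J.
λ = hc/ΔE = (6.63×10^-34·3.00×10^8)/8.206×10^-20 = 2.42×10^-6 m = 2.42×10^3 nm.

λ = 2.42×10^3 nm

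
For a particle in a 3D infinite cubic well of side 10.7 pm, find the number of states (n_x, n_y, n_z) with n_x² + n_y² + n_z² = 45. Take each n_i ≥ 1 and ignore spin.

degeneracy = 6

The level has n_x² + n_y² + n_z² = 45. The ordered positive-integer solutions are (2, 4, 5), (2, 5, 4), (4, 2, 5), (4, 5, 2), (5, 2, 4), (5, 4, 2).
That gives 6 states.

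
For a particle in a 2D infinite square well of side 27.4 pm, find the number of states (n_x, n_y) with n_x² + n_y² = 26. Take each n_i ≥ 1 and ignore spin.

degeneracy = 2

The level has n_x² + n_y² = 26. The ordered positive-integer solutions are (1, 5), (5, 1).
That gives 2 states.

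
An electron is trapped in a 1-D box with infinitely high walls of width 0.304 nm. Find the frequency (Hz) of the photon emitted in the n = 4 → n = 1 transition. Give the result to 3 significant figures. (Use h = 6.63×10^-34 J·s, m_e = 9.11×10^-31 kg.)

E_1 = h²/(8m_eL²) = 6.526×10^-19 J and ΔE = (4² − 1²)E_1 = 9.789×10^-18 J.
f = ΔE/h = 9.789×10^-18/6.63×10^-34 = 1.48×10^16 Hz.

f = 1.48×10^16 Hz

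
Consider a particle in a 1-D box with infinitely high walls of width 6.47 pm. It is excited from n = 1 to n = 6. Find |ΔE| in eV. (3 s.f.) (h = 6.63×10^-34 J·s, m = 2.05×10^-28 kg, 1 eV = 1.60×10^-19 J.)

E_1 = h²/(8mL²) = 6.403×10^-18 J.
|ΔE| = |1² − 6²|·E_1 = 35·6.403×10^-18 J = 2.241×10^-16 J = 1.40×10^3 eV.

|ΔE| = 1.40×10^3 eV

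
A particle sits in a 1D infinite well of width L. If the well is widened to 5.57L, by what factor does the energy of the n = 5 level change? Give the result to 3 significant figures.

0.0322

E_n ∝ 1/L², so the energy scales by 1/5.57² = 0.0322.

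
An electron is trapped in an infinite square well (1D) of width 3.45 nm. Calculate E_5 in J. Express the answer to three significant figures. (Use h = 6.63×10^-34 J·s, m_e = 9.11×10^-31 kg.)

For an infinite well E_n = n²h²/(8m_eL²), so E_1 = h²/(8m_eL²) = (6.63×10^-34)²/(8·9.11×10^-31·(3.45×10^-9 m)²) = 5.067×10^-21 J.
Then E_5 = 5²·E_1 = 25·5.067×10^-21 J = 1.27×10^-19 J.

E_5 = 1.27×10^-19 J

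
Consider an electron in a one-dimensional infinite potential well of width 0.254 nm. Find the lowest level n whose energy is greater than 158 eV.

n = 6

E_1 = h²/(8m_eL²) = 9.338×10^-19 J = 5.829 eV.
Need n² > 158/5.829 = 27.11, i.e. n > 5.207.
The smallest integer satisfying this is n = 6.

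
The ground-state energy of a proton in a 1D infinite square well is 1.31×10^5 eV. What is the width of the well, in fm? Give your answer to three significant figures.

L = 39.5 fm

From E_n = n²h²/(8m_pL²), L = n·h/√(8m_pE_n).
E_1 = 1.31×10^5 eV = 2.099×10^-14 J, so L = 1·6.626×10^-34/√(8·1.673×10^-27·2.099×10^-14) = 3.95×10^-14 m = 39.5 fm.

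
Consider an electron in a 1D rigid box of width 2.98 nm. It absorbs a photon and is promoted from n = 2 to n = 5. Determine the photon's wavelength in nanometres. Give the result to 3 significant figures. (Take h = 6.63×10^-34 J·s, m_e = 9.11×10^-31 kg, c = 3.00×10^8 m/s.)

E_1 = h²/(8m_eL²) = 6.792×10^-21 J, so ΔE = (5² − 2²)E_1 = 1.426×10^-19 J.
λ = hc/ΔE = (6.63×10^-34·3.00×10^8)/1.426×10^-19 = 1.39×10^-6 m = 1.39×10^3 nm.

λ = 1.39×10^3 nm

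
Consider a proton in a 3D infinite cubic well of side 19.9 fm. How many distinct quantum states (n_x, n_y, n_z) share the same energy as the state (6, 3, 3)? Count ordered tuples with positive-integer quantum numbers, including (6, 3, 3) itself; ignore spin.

The level has n_x² + n_y² + n_z² = 54. The ordered positive-integer solutions are (1, 2, 7), (1, 7, 2), (2, 1, 7), (2, 5, 5), (2, 7, 1), (3, 3, 6), (3, 6, 3), (5, 2, 5), (5, 5, 2), (6, 3, 3), (7, 1, 2), (7, 2, 1).
That gives 12 states.

degeneracy = 12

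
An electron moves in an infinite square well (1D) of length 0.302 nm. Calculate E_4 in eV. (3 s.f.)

For an infinite well E_n = n²h²/(8m_eL²), so E_1 = h²/(8m_eL²) = (6.626×10^-34)²/(8·9.109×10^-31·(3.02×10^-10 m)²) = 6.606×10^-19 J.
Then E_4 = 4²·E_1 = 16·6.606×10^-19 J = 1.057×10^-17 J.
Converting, E_4 = 1.057×10^-17 J / (1.602×10^-19 J/eV) = 66.0 eV.

E_4 = 66.0 eV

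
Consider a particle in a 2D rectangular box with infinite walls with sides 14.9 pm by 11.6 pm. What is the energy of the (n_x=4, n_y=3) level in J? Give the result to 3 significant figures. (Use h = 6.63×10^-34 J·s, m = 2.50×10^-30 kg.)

For a 2D rectangular well E = (h²/8m)·Σ n_i²/L_i² = (6.63×10^-34)²/(8·2.50×10^-30) · [4²/(14.9 pm)² + 3²/(11.6 pm)²].
Evaluating gives E = 3.05×10^-15 J.

E = 3.05×10^-15 J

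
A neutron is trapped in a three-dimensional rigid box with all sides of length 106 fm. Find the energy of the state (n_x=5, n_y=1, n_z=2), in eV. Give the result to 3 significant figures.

E = 5.46×10^5 eV

For a 3D rectangular well E = (h²/8m_n)·Σ n_i²/L_i² = (6.626×10^-34)²/(8·1.675×10^-27) · [5²/(106 fm)² + 1²/(106 fm)² + 2²/(106 fm)²].
Evaluating gives E = 8.748×10^-14 J = 5.46×10^5 eV.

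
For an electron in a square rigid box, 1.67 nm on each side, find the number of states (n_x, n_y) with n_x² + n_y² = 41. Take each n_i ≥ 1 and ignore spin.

The level has n_x² + n_y² = 41. The ordered positive-integer solutions are (4, 5), (5, 4).
That gives 2 states.

degeneracy = 2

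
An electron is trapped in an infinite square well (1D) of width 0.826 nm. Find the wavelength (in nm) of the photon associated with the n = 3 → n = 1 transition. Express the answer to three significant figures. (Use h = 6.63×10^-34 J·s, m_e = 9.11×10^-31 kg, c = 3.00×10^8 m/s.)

E_1 = h²/(8m_eL²) = 8.840×10^-20 J, so ΔE = (3² − 1²)E_1 = 7.072×10^-19 J.
λ = hc/ΔE = (6.63×10^-34·3.00×10^8)/7.072×10^-19 = 2.81×10^-7 m = 281 nm.

λ = 281 nm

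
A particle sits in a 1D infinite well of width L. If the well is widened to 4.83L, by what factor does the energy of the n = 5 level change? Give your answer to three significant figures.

E_n ∝ 1/L², so the energy scales by 1/4.83² = 0.0429.

0.0429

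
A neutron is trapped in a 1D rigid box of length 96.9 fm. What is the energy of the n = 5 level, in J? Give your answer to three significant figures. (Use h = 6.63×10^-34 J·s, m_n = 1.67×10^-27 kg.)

E_5 = 8.76×10^-14 J

For an infinite well E_n = n²h²/(8m_nL²), so E_1 = h²/(8m_nL²) = (6.63×10^-34)²/(8·1.67×10^-27·(9.69×10^-14 m)²) = 3.504×10^-15 J.
Then E_5 = 5²·E_1 = 25·3.504×10^-15 J = 8.76×10^-14 J.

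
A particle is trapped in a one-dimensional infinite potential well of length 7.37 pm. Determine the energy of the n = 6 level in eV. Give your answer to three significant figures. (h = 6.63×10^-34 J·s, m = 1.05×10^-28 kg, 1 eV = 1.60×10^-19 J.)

For an infinite well E_n = n²h²/(8mL²), so E_1 = h²/(8mL²) = (6.63×10^-34)²/(8·1.05×10^-28·(7.37×10^-12 m)²) = 9.634×10^-18 J.
Then E_6 = 6²·E_1 = 36·9.634×10^-18 J = 3.468×10^-16 J.
Converting, E_6 = 3.468×10^-16 J / (1.60×10^-19 J/eV) = 2.17×10^3 eV.

E_6 = 2.17×10^3 eV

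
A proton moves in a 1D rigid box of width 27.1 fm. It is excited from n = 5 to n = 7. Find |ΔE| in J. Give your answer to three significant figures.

|ΔE| = 1.07×10^-12 J

E_1 = h²/(8m_pL²) = 4.467×10^-14 J.
|ΔE| = |5² − 7²|·E_1 = 24·4.467×10^-14 J = 1.07×10^-12 J.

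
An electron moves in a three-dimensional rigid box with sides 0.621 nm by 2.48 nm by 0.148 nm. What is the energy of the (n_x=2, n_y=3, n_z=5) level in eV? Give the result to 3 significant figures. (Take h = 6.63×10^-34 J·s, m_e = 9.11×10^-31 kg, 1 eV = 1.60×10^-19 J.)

For a 3D rectangular well E = (h²/8m_e)·Σ n_i²/L_i² = (6.63×10^-34)²/(8·9.11×10^-31) · [2²/(0.621 nm)² + 3²/(2.48 nm)² + 5²/(0.148 nm)²].
Evaluating gives E = 6.955×10^-17 J = 435 eV.

E = 435 eV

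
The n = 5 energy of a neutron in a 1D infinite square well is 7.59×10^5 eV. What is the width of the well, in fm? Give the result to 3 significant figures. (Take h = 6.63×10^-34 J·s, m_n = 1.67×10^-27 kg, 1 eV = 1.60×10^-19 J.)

L = 82.3 fm

From E_n = n²h²/(8m_nL²), L = n·h/√(8m_nE_n).
E_5 = 7.59×10^5 eV = 1.214×10^-13 J, so L = 5·6.63×10^-34/√(8·1.67×10^-27·1.214×10^-13) = 8.23×10^-14 m = 82.3 fm.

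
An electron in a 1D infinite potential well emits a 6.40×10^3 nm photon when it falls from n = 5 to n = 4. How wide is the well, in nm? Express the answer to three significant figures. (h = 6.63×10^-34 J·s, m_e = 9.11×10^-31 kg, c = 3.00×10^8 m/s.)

The photon carries ΔE = hc/λ = 6.63×10^-34·3.00×10^8/6.40×10^-6 m = 3.108×10^-20 J.
Since ΔE = (5² − 4²)E_1, E_1 = 3.453×10^-21 J, and L = h/√(8m_eE_1) = 4.18×10^-9 m = 4.18 nm.

L = 4.18 nm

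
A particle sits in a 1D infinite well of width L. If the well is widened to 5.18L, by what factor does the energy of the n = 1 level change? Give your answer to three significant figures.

E_n ∝ 1/L², so the energy scales by 1/5.18² = 0.0373.

0.0373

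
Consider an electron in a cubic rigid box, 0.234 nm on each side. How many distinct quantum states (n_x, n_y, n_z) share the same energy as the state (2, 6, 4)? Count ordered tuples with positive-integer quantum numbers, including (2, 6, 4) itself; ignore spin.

The level has n_x² + n_y² + n_z² = 56. The ordered positive-integer solutions are (2, 4, 6), (2, 6, 4), (4, 2, 6), (4, 6, 2), (6, 2, 4), (6, 4, 2).
That gives 6 states.

degeneracy = 6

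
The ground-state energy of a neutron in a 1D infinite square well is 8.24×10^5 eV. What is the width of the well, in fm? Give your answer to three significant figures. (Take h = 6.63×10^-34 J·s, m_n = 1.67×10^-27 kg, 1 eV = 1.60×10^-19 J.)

From E_n = n²h²/(8m_nL²), L = n·h/√(8m_nE_n).
E_1 = 8.24×10^5 eV = 1.318×10^-13 J, so L = 1·6.63×10^-34/√(8·1.67×10^-27·1.318×10^-13) = 1.58×10^-14 m = 15.8 fm.

L = 15.8 fm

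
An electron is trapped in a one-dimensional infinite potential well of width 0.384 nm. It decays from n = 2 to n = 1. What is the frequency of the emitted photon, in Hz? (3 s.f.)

f = 1.85×10^15 Hz

E_1 = h²/(8m_eL²) = 4.086×10^-19 J and ΔE = (2² − 1²)E_1 = 1.226×10^-18 J.
f = ΔE/h = 1.226×10^-18/6.626×10^-34 = 1.85×10^15 Hz.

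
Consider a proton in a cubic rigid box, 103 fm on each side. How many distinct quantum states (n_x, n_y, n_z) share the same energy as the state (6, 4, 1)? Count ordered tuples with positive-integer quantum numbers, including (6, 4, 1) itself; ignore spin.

The level has n_x² + n_y² + n_z² = 53. The ordered positive-integer solutions are (1, 4, 6), (1, 6, 4), (4, 1, 6), (4, 6, 1), (6, 1, 4), (6, 4, 1).
That gives 6 states.

degeneracy = 6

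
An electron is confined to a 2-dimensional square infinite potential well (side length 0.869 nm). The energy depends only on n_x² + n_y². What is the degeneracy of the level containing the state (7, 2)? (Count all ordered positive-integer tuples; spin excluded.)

degeneracy = 2

The level has n_x² + n_y² = 53. The ordered positive-integer solutions are (2, 7), (7, 2).
That gives 2 states.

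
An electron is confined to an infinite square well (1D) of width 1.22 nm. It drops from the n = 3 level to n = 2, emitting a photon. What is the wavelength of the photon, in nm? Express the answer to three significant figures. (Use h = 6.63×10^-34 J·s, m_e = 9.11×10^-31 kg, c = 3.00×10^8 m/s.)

E_1 = h²/(8m_eL²) = 4.052×10^-20 J, so ΔE = (3² − 2²)E_1 = 2.026×10^-19 J.
λ = hc/ΔE = (6.63×10^-34·3.00×10^8)/2.026×10^-19 = 9.82×10^-7 m = 982 nm.

λ = 982 nm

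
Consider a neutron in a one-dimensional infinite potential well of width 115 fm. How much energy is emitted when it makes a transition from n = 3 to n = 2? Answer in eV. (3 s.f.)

E_1 = h²/(8m_nL²) = 2.477×10^-15 J.
|ΔE| = |3² − 2²|·E_1 = 5·2.477×10^-15 J = 1.238×10^-14 J = 7.73×10^4 eV.

|ΔE| = 7.73×10^4 eV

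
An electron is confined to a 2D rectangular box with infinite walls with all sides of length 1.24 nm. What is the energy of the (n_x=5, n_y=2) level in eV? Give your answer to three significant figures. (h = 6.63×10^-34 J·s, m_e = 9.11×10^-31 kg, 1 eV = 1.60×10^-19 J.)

For a 2D rectangular well E = (h²/8m_e)·Σ n_i²/L_i² = (6.63×10^-34)²/(8·9.11×10^-31) · [5²/(1.24 nm)² + 2²/(1.24 nm)²].
Evaluating gives E = 1.138×10^-18 J = 7.11 eV.

E = 7.11 eV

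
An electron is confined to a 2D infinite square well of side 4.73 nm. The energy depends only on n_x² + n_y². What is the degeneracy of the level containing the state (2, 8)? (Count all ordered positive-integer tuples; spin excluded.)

degeneracy = 2

The level has n_x² + n_y² = 68. The ordered positive-integer solutions are (2, 8), (8, 2).
That gives 2 states.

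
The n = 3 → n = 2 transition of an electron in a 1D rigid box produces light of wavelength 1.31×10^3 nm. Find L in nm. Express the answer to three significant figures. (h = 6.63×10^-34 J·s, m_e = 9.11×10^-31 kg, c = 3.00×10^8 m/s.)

The photon carries ΔE = hc/λ = 6.63×10^-34·3.00×10^8/1.31×10^-6 m = 1.518×10^-19 J.
Since ΔE = (3² − 2²)E_1, E_1 = 3.036×10^-20 J, and L = h/√(8m_eE_1) = 1.41×10^-9 m = 1.41 nm.

L = 1.41 nm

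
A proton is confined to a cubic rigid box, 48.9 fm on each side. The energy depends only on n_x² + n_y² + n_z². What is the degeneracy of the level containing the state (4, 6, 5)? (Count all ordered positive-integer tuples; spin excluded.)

degeneracy = 12

The level has n_x² + n_y² + n_z² = 77. The ordered positive-integer solutions are (2, 3, 8), (2, 8, 3), (3, 2, 8), (3, 8, 2), (4, 5, 6), (4, 6, 5), (5, 4, 6), (5, 6, 4), (6, 4, 5), (6, 5, 4), (8, 2, 3), (8, 3, 2).
That gives 12 states.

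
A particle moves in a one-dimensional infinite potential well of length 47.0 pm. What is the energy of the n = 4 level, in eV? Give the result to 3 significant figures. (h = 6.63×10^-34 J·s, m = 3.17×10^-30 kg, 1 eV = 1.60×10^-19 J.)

For an infinite well E_n = n²h²/(8mL²), so E_1 = h²/(8mL²) = (6.63×10^-34)²/(8·3.17×10^-30·(4.70×10^-11 m)²) = 7.847×10^-18 J.
Then E_4 = 4²·E_1 = 16·7.847×10^-18 J = 1.256×10^-16 J.
Converting, E_4 = 1.256×10^-16 J / (1.60×10^-19 J/eV) = 785 eV.

E_4 = 785 eV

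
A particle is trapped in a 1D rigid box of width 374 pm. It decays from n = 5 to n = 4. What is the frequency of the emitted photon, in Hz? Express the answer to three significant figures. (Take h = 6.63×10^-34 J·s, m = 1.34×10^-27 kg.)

f = 3.98×10^12 Hz

E_1 = h²/(8mL²) = 2.931×10^-22 J and ΔE = (5² − 4²)E_1 = 2.638×10^-21 J.
f = ΔE/h = 2.638×10^-21/6.63×10^-34 = 3.98×10^12 Hz.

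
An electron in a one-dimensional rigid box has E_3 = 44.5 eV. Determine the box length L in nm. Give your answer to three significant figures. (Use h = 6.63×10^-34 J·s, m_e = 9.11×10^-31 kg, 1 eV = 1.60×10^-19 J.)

From E_n = n²h²/(8m_eL²), L = n·h/√(8m_eE_n).
E_3 = 44.5 eV = 7.120×10^-18 J, so L = 3·6.63×10^-34/√(8·9.11×10^-31·7.120×10^-18) = 2.76×10^-10 m = 0.276 nm.

L = 0.276 nm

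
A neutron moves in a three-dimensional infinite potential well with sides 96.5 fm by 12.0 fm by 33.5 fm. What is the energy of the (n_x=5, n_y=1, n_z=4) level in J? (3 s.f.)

For a 3D rectangular well E = (h²/8m_n)·Σ n_i²/L_i² = (6.626×10^-34)²/(8·1.675×10^-27) · [5²/(96.5 fm)² + 1²/(12.0 fm)² + 4²/(33.5 fm)²].
Evaluating gives E = 7.83×10^-13 J.

E = 7.83×10^-13 J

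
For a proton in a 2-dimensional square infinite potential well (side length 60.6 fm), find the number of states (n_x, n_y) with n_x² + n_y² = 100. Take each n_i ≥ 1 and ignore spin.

The level has n_x² + n_y² = 100. The ordered positive-integer solutions are (6, 8), (8, 6).
That gives 2 states.

degeneracy = 2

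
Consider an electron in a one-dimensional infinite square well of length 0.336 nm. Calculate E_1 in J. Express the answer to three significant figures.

E_1 = 5.34×10^-19 J

For an infinite well E_n = n²h²/(8m_eL²), so E_1 = h²/(8m_eL²) = (6.626×10^-34)²/(8·9.109×10^-31·(3.36×10^-10 m)²) = 5.337×10^-19 J.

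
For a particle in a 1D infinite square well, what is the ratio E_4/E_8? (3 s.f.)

E_n ∝ n², so E_4/E_8 = 4²/8² = 16/64 = 0.250.

0.250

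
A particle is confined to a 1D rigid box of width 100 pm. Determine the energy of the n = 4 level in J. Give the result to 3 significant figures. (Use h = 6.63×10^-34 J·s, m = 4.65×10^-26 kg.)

E_4 = 1.89×10^-21 J

For an infinite well E_n = n²h²/(8mL²), so E_1 = h²/(8mL²) = (6.63×10^-34)²/(8·4.65×10^-26·(1.00×10^-10 m)²) = 1.182×10^-22 J.
Then E_4 = 4²·E_1 = 16·1.182×10^-22 J = 1.89×10^-21 J.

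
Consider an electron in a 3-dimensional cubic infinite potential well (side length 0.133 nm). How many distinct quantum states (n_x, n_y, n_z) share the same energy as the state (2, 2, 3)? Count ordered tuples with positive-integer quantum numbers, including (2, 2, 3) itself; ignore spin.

The level has n_x² + n_y² + n_z² = 17. The ordered positive-integer solutions are (2, 2, 3), (2, 3, 2), (3, 2, 2).
That gives 3 states.

degeneracy = 3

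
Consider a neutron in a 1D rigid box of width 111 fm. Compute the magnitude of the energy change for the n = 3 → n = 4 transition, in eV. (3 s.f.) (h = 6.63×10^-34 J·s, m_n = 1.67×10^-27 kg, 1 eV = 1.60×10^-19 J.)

E_1 = h²/(8m_nL²) = 2.670×10^-15 J.
|ΔE| = |3² − 4²|·E_1 = 7·2.670×10^-15 J = 1.869×10^-14 J = 1.17×10^5 eV.

|ΔE| = 1.17×10^5 eV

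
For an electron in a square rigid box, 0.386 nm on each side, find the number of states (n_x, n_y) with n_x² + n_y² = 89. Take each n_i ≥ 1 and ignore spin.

degeneracy = 2

The level has n_x² + n_y² = 89. The ordered positive-integer solutions are (5, 8), (8, 5).
That gives 2 states.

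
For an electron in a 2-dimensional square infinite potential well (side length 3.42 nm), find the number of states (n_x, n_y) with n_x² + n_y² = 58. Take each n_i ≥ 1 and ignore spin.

degeneracy = 2

The level has n_x² + n_y² = 58. The ordered positive-integer solutions are (3, 7), (7, 3).
That gives 2 states.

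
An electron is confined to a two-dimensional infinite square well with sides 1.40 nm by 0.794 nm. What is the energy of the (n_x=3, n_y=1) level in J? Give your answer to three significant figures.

E = 3.72×10^-19 J

For a 2D rectangular well E = (h²/8m_e)·Σ n_i²/L_i² = (6.626×10^-34)²/(8·9.109×10^-31) · [3²/(1.40 nm)² + 1²/(0.794 nm)²].
Evaluating gives E = 3.72×10^-19 J.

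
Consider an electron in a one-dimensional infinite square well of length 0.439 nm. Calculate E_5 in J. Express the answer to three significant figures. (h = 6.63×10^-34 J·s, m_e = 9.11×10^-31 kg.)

For an infinite well E_n = n²h²/(8m_eL²), so E_1 = h²/(8m_eL²) = (6.63×10^-34)²/(8·9.11×10^-31·(4.39×10^-10 m)²) = 3.130×10^-19 J.
Then E_5 = 5²·E_1 = 25·3.130×10^-19 J = 7.82×10^-18 J.

E_5 = 7.82×10^-18 J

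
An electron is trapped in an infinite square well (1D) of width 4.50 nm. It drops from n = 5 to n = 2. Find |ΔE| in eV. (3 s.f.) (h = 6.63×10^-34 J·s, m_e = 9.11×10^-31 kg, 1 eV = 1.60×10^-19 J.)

E_1 = h²/(8m_eL²) = 2.978×10^-21 J.
|ΔE| = |5² − 2²|·E_1 = 21·2.978×10^-21 J = 6.254×10^-20 J = 0.391 eV.

|ΔE| = 0.391 eV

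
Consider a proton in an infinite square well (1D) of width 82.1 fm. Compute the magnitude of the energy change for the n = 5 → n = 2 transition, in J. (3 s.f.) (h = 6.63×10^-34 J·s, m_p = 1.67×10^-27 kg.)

|ΔE| = 1.03×10^-13 J

E_1 = h²/(8m_pL²) = 4.881×10^-15 J.
|ΔE| = |5² − 2²|·E_1 = 21·4.881×10^-15 J = 1.03×10^-13 J.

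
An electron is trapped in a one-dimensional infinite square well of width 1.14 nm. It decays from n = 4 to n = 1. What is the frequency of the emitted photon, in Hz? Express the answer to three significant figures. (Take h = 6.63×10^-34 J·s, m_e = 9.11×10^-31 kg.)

E_1 = h²/(8m_eL²) = 4.641×10^-20 J and ΔE = (4² − 1²)E_1 = 6.961×10^-19 J.
f = ΔE/h = 6.961×10^-19/6.63×10^-34 = 1.05×10^15 Hz.

f = 1.05×10^15 Hz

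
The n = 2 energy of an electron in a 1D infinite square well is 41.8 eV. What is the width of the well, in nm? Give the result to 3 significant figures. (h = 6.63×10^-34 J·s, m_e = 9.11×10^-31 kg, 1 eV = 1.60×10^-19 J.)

L = 0.190 nm

From E_n = n²h²/(8m_eL²), L = n·h/√(8m_eE_n).
E_2 = 41.8 eV = 6.688×10^-18 J, so L = 2·6.63×10^-34/√(8·9.11×10^-31·6.688×10^-18) = 1.90×10^-10 m = 0.190 nm.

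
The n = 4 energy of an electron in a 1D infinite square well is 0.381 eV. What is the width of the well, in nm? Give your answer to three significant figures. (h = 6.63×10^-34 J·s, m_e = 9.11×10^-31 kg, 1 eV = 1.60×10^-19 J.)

From E_n = n²h²/(8m_eL²), L = n·h/√(8m_eE_n).
E_4 = 0.381 eV = 6.096×10^-20 J, so L = 4·6.63×10^-34/√(8·9.11×10^-31·6.096×10^-20) = 3.98×10^-9 m = 3.98 nm.

L = 3.98 nm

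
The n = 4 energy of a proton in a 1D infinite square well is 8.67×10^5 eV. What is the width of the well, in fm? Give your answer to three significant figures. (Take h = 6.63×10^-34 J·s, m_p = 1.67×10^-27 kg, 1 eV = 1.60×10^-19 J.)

L = 61.6 fm

From E_n = n²h²/(8m_pL²), L = n·h/√(8m_pE_n).
E_4 = 8.67×10^5 eV = 1.387×10^-13 J, so L = 4·6.63×10^-34/√(8·1.67×10^-27·1.387×10^-13) = 6.16×10^-14 m = 61.6 fm.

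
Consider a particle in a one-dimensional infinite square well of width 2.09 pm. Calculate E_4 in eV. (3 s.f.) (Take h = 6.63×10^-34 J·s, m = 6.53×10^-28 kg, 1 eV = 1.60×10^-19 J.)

E_4 = 1.93×10^3 eV

For an infinite well E_n = n²h²/(8mL²), so E_1 = h²/(8mL²) = (6.63×10^-34)²/(8·6.53×10^-28·(2.09×10^-12 m)²) = 1.926×10^-17 J.
Then E_4 = 4²·E_1 = 16·1.926×10^-17 J = 3.082×10^-16 J.
Converting, E_4 = 3.082×10^-16 J / (1.60×10^-19 J/eV) = 1.93×10^3 eV.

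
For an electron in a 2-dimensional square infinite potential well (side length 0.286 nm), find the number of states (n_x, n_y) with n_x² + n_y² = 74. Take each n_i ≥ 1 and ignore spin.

The level has n_x² + n_y² = 74. The ordered positive-integer solutions are (5, 7), (7, 5).
That gives 2 states.

degeneracy = 2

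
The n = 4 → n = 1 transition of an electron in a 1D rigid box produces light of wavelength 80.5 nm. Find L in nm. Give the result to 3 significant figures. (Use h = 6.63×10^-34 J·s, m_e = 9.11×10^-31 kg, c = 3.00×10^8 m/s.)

L = 0.605 nm

The photon carries ΔE = hc/λ = 6.63×10^-34·3.00×10^8/8.05×10^-8 m = 2.471×10^-18 J.
Since ΔE = (4² − 1²)E_1, E_1 = 1.647×10^-19 J, and L = h/√(8m_eE_1) = 6.05×10^-10 m = 0.605 nm.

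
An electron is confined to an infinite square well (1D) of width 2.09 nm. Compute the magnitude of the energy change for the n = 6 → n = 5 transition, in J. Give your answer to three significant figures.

|ΔE| = 1.52×10^-19 J

E_1 = h²/(8m_eL²) = 1.379×10^-20 J.
|ΔE| = |6² − 5²|·E_1 = 11·1.379×10^-20 J = 1.52×10^-19 J.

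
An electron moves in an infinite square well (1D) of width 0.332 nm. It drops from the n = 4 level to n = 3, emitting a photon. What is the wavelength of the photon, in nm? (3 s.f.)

E_1 = h²/(8m_eL²) = 5.466×10^-19 J, so ΔE = (4² − 3²)E_1 = 3.826×10^-18 J.
λ = hc/ΔE = (6.626×10^-34·2.998×10^8)/3.826×10^-18 = 5.19×10^-8 m = 51.9 nm.

λ = 51.9 nm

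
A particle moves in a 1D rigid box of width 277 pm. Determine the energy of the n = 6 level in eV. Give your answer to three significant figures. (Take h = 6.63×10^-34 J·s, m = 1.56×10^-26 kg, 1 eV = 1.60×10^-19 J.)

For an infinite well E_n = n²h²/(8mL²), so E_1 = h²/(8mL²) = (6.63×10^-34)²/(8·1.56×10^-26·(2.77×10^-10 m)²) = 4.590×10^-23 J.
Then E_6 = 6²·E_1 = 36·4.590×10^-23 J = 1.652×10^-21 J.
Converting, E_6 = 1.652×10^-21 J / (1.60×10^-19 J/eV) = 0.0103 eV.

E_6 = 0.0103 eV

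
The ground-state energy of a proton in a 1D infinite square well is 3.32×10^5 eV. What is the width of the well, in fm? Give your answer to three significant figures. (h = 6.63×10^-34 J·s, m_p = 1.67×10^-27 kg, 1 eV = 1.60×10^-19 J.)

From E_n = n²h²/(8m_pL²), L = n·h/√(8m_pE_n).
E_1 = 3.32×10^5 eV = 5.312×10^-14 J, so L = 1·6.63×10^-34/√(8·1.67×10^-27·5.312×10^-14) = 2.49×10^-14 m = 24.9 fm.

L = 24.9 fm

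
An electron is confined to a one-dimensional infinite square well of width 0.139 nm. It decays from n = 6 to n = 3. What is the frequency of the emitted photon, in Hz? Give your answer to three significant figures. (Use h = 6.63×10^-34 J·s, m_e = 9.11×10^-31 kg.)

f = 1.27×10^17 Hz

E_1 = h²/(8m_eL²) = 3.122×10^-18 J and ΔE = (6² − 3²)E_1 = 8.429×10^-17 J.
f = ΔE/h = 8.429×10^-17/6.63×10^-34 = 1.27×10^17 Hz.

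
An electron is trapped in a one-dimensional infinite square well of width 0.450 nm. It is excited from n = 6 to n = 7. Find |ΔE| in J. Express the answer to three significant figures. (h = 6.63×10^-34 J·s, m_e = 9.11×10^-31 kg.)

E_1 = h²/(8m_eL²) = 2.978×10^-19 J.
|ΔE| = |6² − 7²|·E_1 = 13·2.978×10^-19 J = 3.87×10^-18 J.

|ΔE| = 3.87×10^-18 J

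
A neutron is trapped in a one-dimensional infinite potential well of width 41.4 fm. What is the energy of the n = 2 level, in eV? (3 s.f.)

E_2 = 4.77×10^5 eV

For an infinite well E_n = n²h²/(8m_nL²), so E_1 = h²/(8m_nL²) = (6.626×10^-34)²/(8·1.675×10^-27·(4.14×10^-14 m)²) = 1.912×10^-14 J.
Then E_2 = 2²·E_1 = 4·1.912×10^-14 J = 7.648×10^-14 J.
Converting, E_2 = 7.648×10^-14 J / (1.602×10^-19 J/eV) = 4.77×10^5 eV.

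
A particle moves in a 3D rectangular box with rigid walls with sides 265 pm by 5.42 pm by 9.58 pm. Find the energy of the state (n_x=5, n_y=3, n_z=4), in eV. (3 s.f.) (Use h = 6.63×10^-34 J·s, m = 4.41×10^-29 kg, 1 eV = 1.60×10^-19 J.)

E = 3.75×10^3 eV

For a 3D rectangular well E = (h²/8m)·Σ n_i²/L_i² = (6.63×10^-34)²/(8·4.41×10^-29) · [5²/(265 pm)² + 3²/(5.42 pm)² + 4²/(9.58 pm)²].
Evaluating gives E = 5.994×10^-16 J = 3.75×10^3 eV.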